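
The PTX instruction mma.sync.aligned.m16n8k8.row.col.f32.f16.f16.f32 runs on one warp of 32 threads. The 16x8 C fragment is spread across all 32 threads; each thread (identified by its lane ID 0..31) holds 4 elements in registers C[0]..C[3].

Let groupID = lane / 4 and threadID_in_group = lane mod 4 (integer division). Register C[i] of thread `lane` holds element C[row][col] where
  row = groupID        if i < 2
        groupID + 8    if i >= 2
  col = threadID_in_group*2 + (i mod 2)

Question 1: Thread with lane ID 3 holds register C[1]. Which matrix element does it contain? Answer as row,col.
lane 3: grp=0 (3/4), tig=3 (3%4)
i=1: r=0+0=0, c=3*2+1=7

0,7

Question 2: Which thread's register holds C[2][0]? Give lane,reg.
r=2⇒gr=2,Rb=0  c=0⇒th=0,odd=0
L=2*4+0=8  i=0*2+0=0

8,0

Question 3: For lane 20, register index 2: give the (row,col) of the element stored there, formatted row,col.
L=20→G=20>>2=5, T=20&3=0
[2]→row 5+8=13  col 0·2+0=0

13,0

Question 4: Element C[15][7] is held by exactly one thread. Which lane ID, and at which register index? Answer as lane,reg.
r=15→G=7,rhi=1  c=7→T=3,p=1
L=7*4+3=31  i=1*2+1=3

31,3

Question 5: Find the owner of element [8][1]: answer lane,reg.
0,3

r:8=>grp=0,rB=1  c:1=>tig=0,lo=1
L=0*4+0=0  i=1*2+1=3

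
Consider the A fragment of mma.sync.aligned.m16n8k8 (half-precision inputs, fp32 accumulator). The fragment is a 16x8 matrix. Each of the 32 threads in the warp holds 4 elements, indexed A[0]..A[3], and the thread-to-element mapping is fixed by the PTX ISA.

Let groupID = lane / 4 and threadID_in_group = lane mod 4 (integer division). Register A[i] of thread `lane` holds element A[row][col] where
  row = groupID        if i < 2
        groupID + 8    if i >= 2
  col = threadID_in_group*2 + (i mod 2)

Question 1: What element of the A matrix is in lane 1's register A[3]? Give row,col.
8,3

1: gr=0,th=1
[3] (0+8,1*2+1) = (8,3)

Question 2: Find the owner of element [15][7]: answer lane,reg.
r: 15->gid=7,r8=1  c: 7->tid=3,i&1=1
L=7*4+3=31  i=1*2+1=3

31,3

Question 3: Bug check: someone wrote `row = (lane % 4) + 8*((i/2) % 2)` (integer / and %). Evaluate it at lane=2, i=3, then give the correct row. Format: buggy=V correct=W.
`(lane % 4) + 8*((i/2) % 2)`[2,3]->10
lane 2: g=0 (2/4), t=2 (2%4)
i=3: r=0+8=8, c=2*2+1=5
row: 10 vs 8

buggy=10 correct=8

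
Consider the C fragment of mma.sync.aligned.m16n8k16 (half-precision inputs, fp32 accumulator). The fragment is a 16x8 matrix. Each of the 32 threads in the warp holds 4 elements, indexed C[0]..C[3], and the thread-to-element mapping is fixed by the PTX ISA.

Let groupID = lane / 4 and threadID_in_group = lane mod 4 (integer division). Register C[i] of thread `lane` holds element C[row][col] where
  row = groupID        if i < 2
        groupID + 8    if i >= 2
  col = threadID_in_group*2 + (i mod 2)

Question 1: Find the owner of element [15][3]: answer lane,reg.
29,3

r: 15->gid=7,r8=1  c: 3->tid=1,i&1=1
L=7*4+1=29  i=1*2+1=3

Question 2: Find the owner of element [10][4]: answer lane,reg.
r=10->g=2,rb=1  c=4->t=2,b0=0
L=2*4+2=10  i=1*2+0=2

10,2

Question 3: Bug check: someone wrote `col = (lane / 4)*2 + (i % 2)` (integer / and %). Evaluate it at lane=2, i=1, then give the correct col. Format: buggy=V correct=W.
`(lane / 4)*2 + (i % 2)`[2,1]=>1
L=2=>grp=2>>2=0, tig=2&3=2
[1]=>row 0+0=0  col 2·2+1=5
col: 1 vs 5

buggy=1 correct=5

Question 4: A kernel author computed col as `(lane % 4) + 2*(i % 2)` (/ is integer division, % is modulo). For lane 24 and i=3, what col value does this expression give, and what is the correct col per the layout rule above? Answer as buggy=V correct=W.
`(lane % 4) + 2*(i % 2)`[24,3]→2
24: G=6,T=0
[3] (6+8,0*2+1) = (14,1)
col: 2 vs 1

buggy=2 correct=1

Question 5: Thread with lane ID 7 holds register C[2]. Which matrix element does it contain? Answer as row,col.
9,6

lane 7→7/4=1, 7 mod 4=3
i=2  r:1+8→9  c:2·3+0→6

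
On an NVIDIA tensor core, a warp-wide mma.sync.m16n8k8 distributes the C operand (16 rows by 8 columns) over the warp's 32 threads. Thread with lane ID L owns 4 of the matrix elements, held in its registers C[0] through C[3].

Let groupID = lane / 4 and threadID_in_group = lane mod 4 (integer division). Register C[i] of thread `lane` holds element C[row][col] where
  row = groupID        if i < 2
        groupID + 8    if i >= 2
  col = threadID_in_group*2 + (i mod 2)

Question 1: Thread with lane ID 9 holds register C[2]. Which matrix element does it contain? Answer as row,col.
lane 9⇒9/4=2, 9 mod 4=1
i=2  r:2+8⇒10  c:2·1+0⇒2

10,2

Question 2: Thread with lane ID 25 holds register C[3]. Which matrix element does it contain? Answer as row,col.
14,3

L=25=>grp=25>>2=6, tig=25&3=1
[3]=>row 6+8=14  col 1·2+1=3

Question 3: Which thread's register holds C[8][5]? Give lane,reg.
r: 8->gid=0,r8=1  c: 5->tid=2,i&1=1
L=0*4+2=2  i=1*2+1=3

2,3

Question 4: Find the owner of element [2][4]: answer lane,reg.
10,0

r=2→G=2,rhi=0  c=4→T=2,p=0
L=2*4+2=10  i=0*2+0=0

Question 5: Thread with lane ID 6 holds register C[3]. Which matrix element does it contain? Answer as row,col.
L=6→G=6>>2=1, T=6&3=2
[3]→row 1+8=9  col 2·2+1=5

9,5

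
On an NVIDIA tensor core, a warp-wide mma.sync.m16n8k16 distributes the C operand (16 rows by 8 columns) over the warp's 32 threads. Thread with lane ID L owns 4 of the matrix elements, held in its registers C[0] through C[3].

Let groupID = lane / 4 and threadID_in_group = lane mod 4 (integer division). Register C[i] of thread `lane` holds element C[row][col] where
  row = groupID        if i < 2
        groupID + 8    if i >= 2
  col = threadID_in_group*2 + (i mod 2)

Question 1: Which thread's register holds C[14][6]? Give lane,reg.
r:14=>grp=6,rB=1  c:6=>tig=3,lo=0
L=6*4+3=27  i=1*2+0=2

27,2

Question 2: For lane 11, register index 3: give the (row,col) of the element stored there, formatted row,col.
11: gr=2,th=3
[3] (2+8,3*2+1) = (10,7)

10,7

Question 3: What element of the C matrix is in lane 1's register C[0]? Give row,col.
0,2

lane 1: gid=0 (1/4), tid=1 (1%4)
i=0: r=0+0=0, c=1*2+0=2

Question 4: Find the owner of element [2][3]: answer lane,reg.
9,1

r:2=>grp=2,rB=0  c:3=>tig=1,lo=1
L=2*4+1=9  i=0*2+1=1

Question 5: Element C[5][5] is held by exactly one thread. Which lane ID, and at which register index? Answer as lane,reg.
r=5→G=5,rhi=0  c=5→T=2,p=1
L=5*4+2=22  i=0*2+1=1

22,1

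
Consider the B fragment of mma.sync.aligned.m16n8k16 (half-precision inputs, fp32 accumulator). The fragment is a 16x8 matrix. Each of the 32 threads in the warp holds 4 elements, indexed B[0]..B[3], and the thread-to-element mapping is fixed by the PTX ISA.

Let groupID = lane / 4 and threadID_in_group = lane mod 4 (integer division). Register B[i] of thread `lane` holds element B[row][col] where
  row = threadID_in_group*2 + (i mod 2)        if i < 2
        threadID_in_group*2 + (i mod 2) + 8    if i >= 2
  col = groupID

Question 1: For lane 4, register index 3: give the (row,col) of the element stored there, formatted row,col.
9,1

L=4->g=4>>2=1, t=4&3=0
[3]->row 0·2+1+8=9  col g=1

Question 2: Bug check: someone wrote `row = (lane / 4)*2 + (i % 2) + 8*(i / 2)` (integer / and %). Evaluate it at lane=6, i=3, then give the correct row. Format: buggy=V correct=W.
`(lane / 4)*2 + (i % 2) + 8*(i / 2)`[6,3]->11
6: gid=1,tid=2
[3] (2*2+1+8,1) = (13,1)
row: 11 vs 13

buggy=11 correct=13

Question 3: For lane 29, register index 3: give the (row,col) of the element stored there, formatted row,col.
lane 29->29/4=7, 29 mod 4=1
i=3  r:2·1+1+8->11  c:7

11,7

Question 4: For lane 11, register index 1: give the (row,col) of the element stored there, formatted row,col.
11: g=2,t=3
[1] (3*2+1+0,2) = (7,2)

7,2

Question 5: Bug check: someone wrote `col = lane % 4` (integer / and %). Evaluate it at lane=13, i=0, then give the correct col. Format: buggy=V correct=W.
`lane % 4`[13,0]->1
13: g=3,t=1
[0] (1*2+0+0,3) = (2,3)
col: 1 vs 3

buggy=1 correct=3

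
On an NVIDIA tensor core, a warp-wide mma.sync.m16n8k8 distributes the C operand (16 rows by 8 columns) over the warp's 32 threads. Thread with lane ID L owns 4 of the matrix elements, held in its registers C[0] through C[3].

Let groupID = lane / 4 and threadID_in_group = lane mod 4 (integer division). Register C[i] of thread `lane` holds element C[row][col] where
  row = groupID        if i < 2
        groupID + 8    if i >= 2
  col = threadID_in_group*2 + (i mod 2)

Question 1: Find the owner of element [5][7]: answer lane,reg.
r=5->g=5,rb=0  c=7->t=3,b0=1
L=5*4+3=23  i=0*2+1=1

23,1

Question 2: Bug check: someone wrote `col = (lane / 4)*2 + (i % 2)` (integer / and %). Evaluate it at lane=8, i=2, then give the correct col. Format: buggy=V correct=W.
buggy=4 correct=0

`(lane / 4)*2 + (i % 2)`[8,2]⇒4
8: gr=2,th=0
[2] (2+8,0*2+0) = (10,0)
col: 4 vs 0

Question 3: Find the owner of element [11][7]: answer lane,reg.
r:11=>grp=3,rB=1  c:7=>tig=3,lo=1
L=3*4+3=15  i=1*2+1=3

15,3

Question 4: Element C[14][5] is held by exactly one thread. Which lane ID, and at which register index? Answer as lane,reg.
r=14⇒gr=6,Rb=1  c=5⇒th=2,odd=1
L=6*4+2=26  i=1*2+1=3

26,3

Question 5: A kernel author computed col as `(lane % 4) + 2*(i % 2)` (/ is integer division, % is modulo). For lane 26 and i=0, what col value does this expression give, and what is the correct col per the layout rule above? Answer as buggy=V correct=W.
buggy=2 correct=4

`(lane % 4) + 2*(i % 2)`[26,0]⇒2
lane 26⇒26/4=6, 26 mod 4=2
i=0  r:6+0⇒6  c:2·2+0⇒4
col: 2 vs 4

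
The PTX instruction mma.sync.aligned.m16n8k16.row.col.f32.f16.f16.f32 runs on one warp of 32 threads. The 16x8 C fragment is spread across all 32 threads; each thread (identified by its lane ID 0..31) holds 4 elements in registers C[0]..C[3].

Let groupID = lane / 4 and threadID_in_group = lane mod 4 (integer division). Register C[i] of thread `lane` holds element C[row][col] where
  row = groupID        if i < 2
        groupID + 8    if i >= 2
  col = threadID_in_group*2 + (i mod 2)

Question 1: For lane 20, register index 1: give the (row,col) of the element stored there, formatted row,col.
5,1

lane 20: G=5 (20/4), T=0 (20%4)
i=1: r=5+0=5, c=0*2+1=1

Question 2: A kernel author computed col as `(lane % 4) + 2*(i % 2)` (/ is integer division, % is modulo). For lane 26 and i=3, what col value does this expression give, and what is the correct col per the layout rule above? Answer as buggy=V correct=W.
`(lane % 4) + 2*(i % 2)`[26,3]→4
26: G=6,T=2
[3] (6+8,2*2+1) = (14,5)
col: 4 vs 5

buggy=4 correct=5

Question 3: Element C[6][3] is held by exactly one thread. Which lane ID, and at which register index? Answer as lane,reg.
25,1

r=6->g=6,rb=0  c=3->t=1,b0=1
L=6*4+1=25  i=0*2+1=1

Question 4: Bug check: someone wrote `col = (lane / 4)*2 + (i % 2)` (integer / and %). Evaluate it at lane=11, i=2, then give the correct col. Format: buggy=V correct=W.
buggy=4 correct=6

`(lane / 4)*2 + (i % 2)`[11,2]=>4
L=11=>grp=11>>2=2, tig=11&3=3
[2]=>row 2+8=10  col 3·2+0=6
col: 4 vs 6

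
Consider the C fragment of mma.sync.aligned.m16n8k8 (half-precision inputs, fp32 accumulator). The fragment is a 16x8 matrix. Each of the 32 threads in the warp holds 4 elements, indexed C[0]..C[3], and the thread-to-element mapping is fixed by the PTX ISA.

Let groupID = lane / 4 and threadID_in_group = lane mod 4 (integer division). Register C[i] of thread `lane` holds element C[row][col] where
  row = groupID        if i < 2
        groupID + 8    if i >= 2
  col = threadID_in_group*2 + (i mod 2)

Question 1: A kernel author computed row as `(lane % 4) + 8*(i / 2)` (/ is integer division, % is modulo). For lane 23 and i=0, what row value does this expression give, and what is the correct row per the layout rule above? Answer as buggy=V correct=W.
`(lane % 4) + 8*(i / 2)`[23,0]→3
23: G=5,T=3
[0] (5+0,3*2+0) = (5,6)
row: 3 vs 5

buggy=3 correct=5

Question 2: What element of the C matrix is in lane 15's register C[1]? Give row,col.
3,7

lane 15: g=3 (15/4), t=3 (15%4)
i=1: r=3+0=3, c=3*2+1=7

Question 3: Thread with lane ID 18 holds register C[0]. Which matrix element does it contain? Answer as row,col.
4,4

18: grp=4,tig=2
[0] (4+0,2*2+0) = (4,4)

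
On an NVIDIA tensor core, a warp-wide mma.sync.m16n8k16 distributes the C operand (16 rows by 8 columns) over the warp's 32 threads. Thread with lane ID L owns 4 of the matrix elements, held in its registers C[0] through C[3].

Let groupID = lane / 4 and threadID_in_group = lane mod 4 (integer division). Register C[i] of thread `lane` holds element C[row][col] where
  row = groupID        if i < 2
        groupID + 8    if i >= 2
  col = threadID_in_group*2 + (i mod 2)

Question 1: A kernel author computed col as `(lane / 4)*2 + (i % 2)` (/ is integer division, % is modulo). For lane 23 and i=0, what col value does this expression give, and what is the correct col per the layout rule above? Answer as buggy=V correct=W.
buggy=10 correct=6

`(lane / 4)*2 + (i % 2)`[23,0]=>10
lane 23: grp=5 (23/4), tig=3 (23%4)
i=0: r=5+0=5, c=3*2+0=6
col: 10 vs 6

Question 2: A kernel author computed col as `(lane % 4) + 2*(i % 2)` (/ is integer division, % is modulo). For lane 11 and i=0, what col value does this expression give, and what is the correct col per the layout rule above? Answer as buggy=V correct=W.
`(lane % 4) + 2*(i % 2)`[11,0]=>3
lane 11=>11/4=2, 11 mod 4=3
i=0  r:2+0=>2  c:2·3+0=>6
col: 3 vs 6

buggy=3 correct=6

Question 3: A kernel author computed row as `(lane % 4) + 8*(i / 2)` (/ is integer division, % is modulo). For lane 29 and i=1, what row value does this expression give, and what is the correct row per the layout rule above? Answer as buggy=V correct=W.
`(lane % 4) + 8*(i / 2)`[29,1]->1
lane 29: gid=7 (29/4), tid=1 (29%4)
i=1: r=7+0=7, c=1*2+1=3
row: 1 vs 7

buggy=1 correct=7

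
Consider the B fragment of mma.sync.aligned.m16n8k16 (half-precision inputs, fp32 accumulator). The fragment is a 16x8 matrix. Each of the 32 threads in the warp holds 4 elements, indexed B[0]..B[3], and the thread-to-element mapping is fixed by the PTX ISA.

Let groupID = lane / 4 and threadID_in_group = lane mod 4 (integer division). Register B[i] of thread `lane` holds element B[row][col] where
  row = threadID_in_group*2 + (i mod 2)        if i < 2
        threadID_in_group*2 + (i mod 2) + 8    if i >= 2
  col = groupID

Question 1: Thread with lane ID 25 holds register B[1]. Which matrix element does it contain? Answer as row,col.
3,6

lane 25->25/4=6, 25 mod 4=1
i=1  r:2·1+1+0->3  c:6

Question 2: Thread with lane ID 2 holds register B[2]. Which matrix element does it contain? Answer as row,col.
2: grp=0,tig=2
[2] (2*2+0+8,0) = (12,0)

12,0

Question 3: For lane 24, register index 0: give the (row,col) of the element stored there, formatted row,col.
0,6

lane 24⇒24/4=6, 24 mod 4=0
i=0  r:2·0+0+0⇒0  c:6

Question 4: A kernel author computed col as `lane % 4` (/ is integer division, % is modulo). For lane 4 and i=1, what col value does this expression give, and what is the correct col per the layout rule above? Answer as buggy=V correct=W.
buggy=0 correct=1

`lane % 4`[4,1]=>0
lane 4=>4/4=1, 4 mod 4=0
i=1  r:2·0+1+0=>1  c:1
col: 0 vs 1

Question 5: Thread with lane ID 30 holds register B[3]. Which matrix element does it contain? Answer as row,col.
30: gr=7,th=2
[3] (2*2+1+8,7) = (13,7)

13,7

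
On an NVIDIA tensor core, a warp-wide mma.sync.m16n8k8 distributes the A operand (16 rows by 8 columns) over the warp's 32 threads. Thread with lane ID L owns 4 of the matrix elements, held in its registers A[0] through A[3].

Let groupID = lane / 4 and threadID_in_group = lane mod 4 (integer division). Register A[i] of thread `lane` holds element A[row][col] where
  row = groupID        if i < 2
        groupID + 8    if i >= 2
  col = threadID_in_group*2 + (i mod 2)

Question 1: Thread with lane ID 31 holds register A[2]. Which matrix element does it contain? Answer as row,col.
31: gr=7,th=3
[2] (7+8,3*2+0) = (15,6)

15,6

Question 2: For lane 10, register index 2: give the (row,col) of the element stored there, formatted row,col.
10: G=2,T=2
[2] (2+8,2*2+0) = (10,4)

10,4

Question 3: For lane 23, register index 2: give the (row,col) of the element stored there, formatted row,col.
23: g=5,t=3
[2] (5+8,3*2+0) = (13,6)

13,6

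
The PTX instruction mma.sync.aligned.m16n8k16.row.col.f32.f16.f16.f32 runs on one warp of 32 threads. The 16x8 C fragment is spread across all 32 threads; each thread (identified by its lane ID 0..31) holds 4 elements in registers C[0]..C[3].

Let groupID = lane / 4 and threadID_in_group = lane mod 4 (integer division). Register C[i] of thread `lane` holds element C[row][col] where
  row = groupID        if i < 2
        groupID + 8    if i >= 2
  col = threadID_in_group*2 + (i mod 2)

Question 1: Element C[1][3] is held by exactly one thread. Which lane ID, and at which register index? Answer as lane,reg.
5,1

r=1→G=1,rhi=0  c=3→T=1,p=1
L=1*4+1=5  i=0*2+1=1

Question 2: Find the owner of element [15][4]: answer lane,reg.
r=15->g=7,rb=1  c=4->t=2,b0=0
L=7*4+2=30  i=1*2+0=2

30,2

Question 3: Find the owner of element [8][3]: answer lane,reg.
1,3

r=8→G=0,rhi=1  c=3→T=1,p=1
L=0*4+1=1  i=1*2+1=3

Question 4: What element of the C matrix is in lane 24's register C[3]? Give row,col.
14,1

24: g=6,t=0
[3] (6+8,0*2+1) = (14,1)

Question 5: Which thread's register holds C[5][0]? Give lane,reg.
r: 5->gid=5,r8=0  c: 0->tid=0,i&1=0
L=5*4+0=20  i=0*2+0=0

20,0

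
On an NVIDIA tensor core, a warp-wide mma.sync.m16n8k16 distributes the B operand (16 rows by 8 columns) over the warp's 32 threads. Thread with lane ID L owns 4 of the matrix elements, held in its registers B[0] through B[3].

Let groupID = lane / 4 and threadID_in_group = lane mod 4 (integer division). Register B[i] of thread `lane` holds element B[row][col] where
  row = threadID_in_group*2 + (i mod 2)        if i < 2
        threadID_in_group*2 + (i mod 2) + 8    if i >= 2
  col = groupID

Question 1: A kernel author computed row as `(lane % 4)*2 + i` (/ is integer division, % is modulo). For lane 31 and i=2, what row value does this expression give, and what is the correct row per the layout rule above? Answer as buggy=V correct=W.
`(lane % 4)*2 + i`[31,2]⇒8
lane 31: gr=7 (31/4), th=3 (31%4)
i=2: r=3*2+0+8=14, c=gr=7
row: 8 vs 14

buggy=8 correct=14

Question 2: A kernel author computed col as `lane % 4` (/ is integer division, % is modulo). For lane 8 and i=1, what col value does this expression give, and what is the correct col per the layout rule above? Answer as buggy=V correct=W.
buggy=0 correct=2

`lane % 4`[8,1]->0
lane 8: g=2 (8/4), t=0 (8%4)
i=1: r=0*2+1+0=1, c=g=2
col: 0 vs 2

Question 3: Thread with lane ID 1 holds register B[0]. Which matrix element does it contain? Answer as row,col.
L=1⇒gr=1>>2=0, th=1&3=1
[0]⇒row 1·2+0+0=2  col gr=0

2,0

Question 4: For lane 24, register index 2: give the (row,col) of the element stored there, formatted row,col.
lane 24=>24/4=6, 24 mod 4=0
i=2  r:2·0+0+8=>8  c:6

8,6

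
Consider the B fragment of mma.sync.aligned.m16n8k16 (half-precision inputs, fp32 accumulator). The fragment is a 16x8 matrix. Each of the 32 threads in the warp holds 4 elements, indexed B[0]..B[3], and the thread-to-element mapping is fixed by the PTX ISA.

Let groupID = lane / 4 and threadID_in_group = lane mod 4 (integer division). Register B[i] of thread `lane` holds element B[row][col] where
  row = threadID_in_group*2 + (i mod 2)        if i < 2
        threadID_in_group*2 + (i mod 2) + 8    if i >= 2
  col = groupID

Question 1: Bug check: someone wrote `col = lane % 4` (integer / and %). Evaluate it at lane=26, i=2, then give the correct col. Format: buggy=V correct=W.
`lane % 4`[26,2]->2
L=26->g=26>>2=6, t=26&3=2
[2]->row 2·2+0+8=12  col g=6
col: 2 vs 6

buggy=2 correct=6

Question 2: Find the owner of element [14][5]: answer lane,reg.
23,2

c=5→G=5  r=14→rhi=1,T=3,p=0
L=5*4+3=23  i=1*2+0=2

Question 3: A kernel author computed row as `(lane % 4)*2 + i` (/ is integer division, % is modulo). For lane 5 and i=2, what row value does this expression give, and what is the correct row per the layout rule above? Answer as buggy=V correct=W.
`(lane % 4)*2 + i`[5,2]→4
L=5→G=5>>2=1, T=5&3=1
[2]→row 1·2+0+8=10  col G=1
row: 4 vs 10

buggy=4 correct=10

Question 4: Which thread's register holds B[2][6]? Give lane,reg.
25,0

c=6⇒gr=6  r=2⇒Rb=0,th=1,odd=0
L=6*4+1=25  i=0*2+0=0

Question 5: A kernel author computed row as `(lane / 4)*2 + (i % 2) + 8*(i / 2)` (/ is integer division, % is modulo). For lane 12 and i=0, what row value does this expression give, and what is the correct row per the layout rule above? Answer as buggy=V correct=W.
`(lane / 4)*2 + (i % 2) + 8*(i / 2)`[12,0]->6
12: g=3,t=0
[0] (0*2+0+0,3) = (0,3)
row: 6 vs 0

buggy=6 correct=0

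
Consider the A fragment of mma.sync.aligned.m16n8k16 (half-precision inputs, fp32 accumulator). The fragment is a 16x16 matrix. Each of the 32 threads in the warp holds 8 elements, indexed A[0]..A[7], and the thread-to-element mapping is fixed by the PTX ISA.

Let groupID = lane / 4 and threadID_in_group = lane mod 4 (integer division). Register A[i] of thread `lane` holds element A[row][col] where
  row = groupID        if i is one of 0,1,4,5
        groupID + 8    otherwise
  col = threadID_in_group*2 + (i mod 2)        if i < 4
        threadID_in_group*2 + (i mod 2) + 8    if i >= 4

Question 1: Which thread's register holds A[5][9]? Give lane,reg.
20,5

r=5->g=5,rb=0  c=9->cb=1,t=0,b0=1
L=5*4+0=20  i=1*4+0*2+1=5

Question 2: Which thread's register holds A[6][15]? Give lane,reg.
27,5

r=6⇒gr=6,Rb=0  c=15⇒Cb=1,th=3,odd=1
L=6*4+3=27  i=1*4+0*2+1=5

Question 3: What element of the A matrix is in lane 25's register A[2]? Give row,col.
14,2

L=25->g=25>>2=6, t=25&3=1
[2]->row 6+8=14  col 1·2+0+0=2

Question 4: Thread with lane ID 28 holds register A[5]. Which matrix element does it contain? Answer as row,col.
L=28→G=28>>2=7, T=28&3=0
[5]→row 7+0=7  col 0·2+1+8=9

7,9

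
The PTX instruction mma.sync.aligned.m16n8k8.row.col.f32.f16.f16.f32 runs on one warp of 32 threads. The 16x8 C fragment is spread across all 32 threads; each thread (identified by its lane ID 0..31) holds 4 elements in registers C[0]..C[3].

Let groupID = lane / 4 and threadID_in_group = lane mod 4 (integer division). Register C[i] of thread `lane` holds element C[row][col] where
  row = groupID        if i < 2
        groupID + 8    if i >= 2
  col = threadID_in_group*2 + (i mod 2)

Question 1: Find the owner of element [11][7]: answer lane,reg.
r=11→G=3,rhi=1  c=7→T=3,p=1
L=3*4+3=15  i=1*2+1=3

15,3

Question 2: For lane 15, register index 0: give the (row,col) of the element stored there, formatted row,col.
15: G=3,T=3
[0] (3+0,3*2+0) = (3,6)

3,6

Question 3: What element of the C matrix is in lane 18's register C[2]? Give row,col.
12,4

18: gid=4,tid=2
[2] (4+8,2*2+0) = (12,4)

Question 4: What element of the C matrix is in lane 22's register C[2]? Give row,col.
22: G=5,T=2
[2] (5+8,2*2+0) = (13,4)

13,4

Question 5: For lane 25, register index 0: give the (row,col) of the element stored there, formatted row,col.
lane 25=>25/4=6, 25 mod 4=1
i=0  r:6+0=>6  c:2·1+0=>2

6,2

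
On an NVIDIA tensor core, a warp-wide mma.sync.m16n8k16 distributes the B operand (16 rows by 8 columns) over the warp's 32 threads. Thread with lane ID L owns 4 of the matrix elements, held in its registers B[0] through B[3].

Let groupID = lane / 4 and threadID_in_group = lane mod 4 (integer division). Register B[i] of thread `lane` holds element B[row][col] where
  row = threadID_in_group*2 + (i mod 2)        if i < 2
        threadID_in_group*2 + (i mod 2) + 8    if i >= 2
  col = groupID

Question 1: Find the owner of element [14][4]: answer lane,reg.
c: 4->gid=4  r: 14->r8=1,tid=3,i&1=0
L=4*4+3=19  i=1*2+0=2

19,2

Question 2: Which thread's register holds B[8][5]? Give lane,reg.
20,2

c:5=>grp=5  r:8=>rB=1,tig=0,lo=0
L=5*4+0=20  i=1*2+0=2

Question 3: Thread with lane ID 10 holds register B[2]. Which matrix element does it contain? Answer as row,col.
12,2

lane 10⇒10/4=2, 10 mod 4=2
i=2  r:2·2+0+8⇒12  c:2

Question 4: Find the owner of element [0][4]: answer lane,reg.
16,0

c=4⇒gr=4  r=0⇒Rb=0,th=0,odd=0
L=4*4+0=16  i=0*2+0=0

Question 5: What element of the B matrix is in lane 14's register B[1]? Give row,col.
5,3

lane 14⇒14/4=3, 14 mod 4=2
i=1  r:2·2+1+0⇒5  c:3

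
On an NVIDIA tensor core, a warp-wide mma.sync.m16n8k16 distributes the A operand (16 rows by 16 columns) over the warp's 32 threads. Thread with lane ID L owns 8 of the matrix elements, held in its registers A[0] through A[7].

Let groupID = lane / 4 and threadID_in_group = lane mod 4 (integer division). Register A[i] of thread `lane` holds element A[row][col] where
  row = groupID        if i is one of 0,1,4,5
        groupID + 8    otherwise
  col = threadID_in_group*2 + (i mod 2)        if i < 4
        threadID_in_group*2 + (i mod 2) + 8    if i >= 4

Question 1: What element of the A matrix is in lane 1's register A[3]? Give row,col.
8,3

lane 1→1/4=0, 1 mod 4=1
i=3  r:0+8→8  c:2·1+1+0→3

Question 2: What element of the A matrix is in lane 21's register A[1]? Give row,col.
5,3

lane 21=>21/4=5, 21 mod 4=1
i=1  r:5+0=>5  c:2·1+1+0=>3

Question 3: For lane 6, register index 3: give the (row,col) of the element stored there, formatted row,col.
9,5

L=6->gid=6>>2=1, tid=6&3=2
[3]->row 1+8=9  col 2·2+1+0=5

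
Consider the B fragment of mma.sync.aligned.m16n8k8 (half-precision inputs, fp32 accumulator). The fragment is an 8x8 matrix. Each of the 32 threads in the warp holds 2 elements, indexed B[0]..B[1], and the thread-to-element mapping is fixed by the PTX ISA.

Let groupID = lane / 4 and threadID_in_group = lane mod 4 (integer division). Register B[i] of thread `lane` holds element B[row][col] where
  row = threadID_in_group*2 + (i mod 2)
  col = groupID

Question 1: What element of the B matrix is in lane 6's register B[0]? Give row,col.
4,1

lane 6=>6/4=1, 6 mod 4=2
i=0  r:2·2+0=>4  c:1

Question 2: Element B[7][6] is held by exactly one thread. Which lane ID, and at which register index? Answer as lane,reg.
27,1

c: 6->gid=6  r: 7->tid=3,i&1=1
L=6*4+3=27  i=1=1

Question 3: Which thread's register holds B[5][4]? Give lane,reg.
c: 4->gid=4  r: 5->tid=2,i&1=1
L=4*4+2=18  i=1=1

18,1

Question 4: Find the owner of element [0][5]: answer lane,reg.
20,0

c=5→G=5  r=0→T=0,p=0
L=5*4+0=20  i=0=0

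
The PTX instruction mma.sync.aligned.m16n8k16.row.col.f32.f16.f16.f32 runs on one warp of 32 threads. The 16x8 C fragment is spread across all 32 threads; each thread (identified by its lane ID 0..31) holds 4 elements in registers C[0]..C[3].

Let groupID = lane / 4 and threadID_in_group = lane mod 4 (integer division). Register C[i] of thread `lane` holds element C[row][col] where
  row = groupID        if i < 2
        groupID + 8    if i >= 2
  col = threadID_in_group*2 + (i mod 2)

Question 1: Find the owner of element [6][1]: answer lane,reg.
r=6⇒gr=6,Rb=0  c=1⇒th=0,odd=1
L=6*4+0=24  i=0*2+1=1

24,1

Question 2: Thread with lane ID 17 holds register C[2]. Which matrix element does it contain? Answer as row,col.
L=17->g=17>>2=4, t=17&3=1
[2]->row 4+8=12  col 1·2+0=2

12,2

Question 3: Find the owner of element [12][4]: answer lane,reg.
18,2

r:12=>grp=4,rB=1  c:4=>tig=2,lo=0
L=4*4+2=18  i=1*2+0=2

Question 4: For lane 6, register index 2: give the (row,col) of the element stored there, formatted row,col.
9,4

6: gid=1,tid=2
[2] (1+8,2*2+0) = (9,4)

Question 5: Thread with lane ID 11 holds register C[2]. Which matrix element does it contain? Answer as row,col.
10,6

lane 11: G=2 (11/4), T=3 (11%4)
i=2: r=2+8=10, c=3*2+0=6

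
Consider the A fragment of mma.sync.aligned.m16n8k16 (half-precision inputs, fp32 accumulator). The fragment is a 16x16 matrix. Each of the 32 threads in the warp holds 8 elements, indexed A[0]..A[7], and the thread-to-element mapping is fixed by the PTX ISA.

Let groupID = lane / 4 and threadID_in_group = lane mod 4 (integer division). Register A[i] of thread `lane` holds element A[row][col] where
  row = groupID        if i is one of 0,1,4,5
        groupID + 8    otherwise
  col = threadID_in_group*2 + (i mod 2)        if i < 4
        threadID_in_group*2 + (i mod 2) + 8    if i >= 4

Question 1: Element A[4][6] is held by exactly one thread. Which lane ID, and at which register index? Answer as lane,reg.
19,0

r=4⇒gr=4,Rb=0  c=6⇒Cb=0,th=3,odd=0
L=4*4+3=19  i=0*4+0*2+0=0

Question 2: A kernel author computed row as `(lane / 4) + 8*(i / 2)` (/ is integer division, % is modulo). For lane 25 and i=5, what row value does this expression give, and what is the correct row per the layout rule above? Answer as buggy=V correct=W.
buggy=22 correct=6

`(lane / 4) + 8*(i / 2)`[25,5]→22
25: G=6,T=1
[5] (6+0,1*2+1+8) = (6,11)
row: 22 vs 6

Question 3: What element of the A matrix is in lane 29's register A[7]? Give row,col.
15,11

lane 29⇒29/4=7, 29 mod 4=1
i=7  r:7+8⇒15  c:2·1+1+8⇒11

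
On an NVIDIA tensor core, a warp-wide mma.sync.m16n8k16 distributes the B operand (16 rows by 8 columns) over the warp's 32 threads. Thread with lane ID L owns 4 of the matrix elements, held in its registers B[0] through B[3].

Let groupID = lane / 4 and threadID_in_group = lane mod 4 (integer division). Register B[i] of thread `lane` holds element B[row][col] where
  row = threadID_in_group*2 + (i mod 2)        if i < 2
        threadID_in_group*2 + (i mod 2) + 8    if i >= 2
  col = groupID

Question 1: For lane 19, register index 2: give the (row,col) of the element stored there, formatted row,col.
19: gr=4,th=3
[2] (3*2+0+8,4) = (14,4)

14,4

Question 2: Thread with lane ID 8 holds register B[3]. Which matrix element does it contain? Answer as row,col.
9,2

lane 8->8/4=2, 8 mod 4=0
i=3  r:2·0+1+8->9  c:2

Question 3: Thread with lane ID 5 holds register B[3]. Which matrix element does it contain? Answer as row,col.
L=5→G=5>>2=1, T=5&3=1
[3]→row 1·2+1+8=11  col G=1

11,1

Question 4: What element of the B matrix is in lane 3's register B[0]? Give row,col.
3: grp=0,tig=3
[0] (3*2+0+0,0) = (6,0)

6,0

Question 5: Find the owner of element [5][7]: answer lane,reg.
30,1

c=7⇒gr=7  r=5⇒Rb=0,th=2,odd=1
L=7*4+2=30  i=0*2+1=1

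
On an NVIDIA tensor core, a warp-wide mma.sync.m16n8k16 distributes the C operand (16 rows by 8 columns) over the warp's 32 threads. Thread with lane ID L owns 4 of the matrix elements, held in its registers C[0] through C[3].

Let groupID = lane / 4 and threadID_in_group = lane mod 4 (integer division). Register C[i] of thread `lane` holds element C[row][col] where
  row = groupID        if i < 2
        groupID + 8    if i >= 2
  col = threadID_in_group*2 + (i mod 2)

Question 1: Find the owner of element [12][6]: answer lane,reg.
r=12->g=4,rb=1  c=6->t=3,b0=0
L=4*4+3=19  i=1*2+0=2

19,2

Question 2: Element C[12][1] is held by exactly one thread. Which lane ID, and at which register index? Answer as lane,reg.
16,3

r=12->g=4,rb=1  c=1->t=0,b0=1
L=4*4+0=16  i=1*2+1=3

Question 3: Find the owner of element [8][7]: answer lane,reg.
3,3

r:8=>grp=0,rB=1  c:7=>tig=3,lo=1
L=0*4+3=3  i=1*2+1=3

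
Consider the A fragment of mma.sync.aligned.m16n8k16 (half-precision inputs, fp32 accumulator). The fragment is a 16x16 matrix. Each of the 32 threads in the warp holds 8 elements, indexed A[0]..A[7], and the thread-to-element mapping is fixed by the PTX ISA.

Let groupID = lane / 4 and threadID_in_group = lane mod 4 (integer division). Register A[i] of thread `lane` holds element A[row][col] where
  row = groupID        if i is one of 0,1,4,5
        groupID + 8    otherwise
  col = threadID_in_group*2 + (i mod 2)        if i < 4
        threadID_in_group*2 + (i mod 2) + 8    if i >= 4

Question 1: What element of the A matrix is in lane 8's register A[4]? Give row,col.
L=8⇒gr=8>>2=2, th=8&3=0
[4]⇒row 2+0=2  col 0·2+0+8=8

2,8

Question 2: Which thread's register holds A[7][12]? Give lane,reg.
30,4

r=7->g=7,rb=0  c=12->cb=1,t=2,b0=0
L=7*4+2=30  i=1*4+0*2+0=4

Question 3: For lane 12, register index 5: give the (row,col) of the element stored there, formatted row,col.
lane 12: gr=3 (12/4), th=0 (12%4)
i=5: r=3+0=3, c=0*2+1+8=9

3,9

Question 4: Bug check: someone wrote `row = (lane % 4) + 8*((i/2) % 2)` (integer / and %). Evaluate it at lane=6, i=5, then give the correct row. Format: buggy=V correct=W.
`(lane % 4) + 8*((i/2) % 2)`[6,5]→2
6: G=1,T=2
[5] (1+0,2*2+1+8) = (1,13)
row: 2 vs 1

buggy=2 correct=1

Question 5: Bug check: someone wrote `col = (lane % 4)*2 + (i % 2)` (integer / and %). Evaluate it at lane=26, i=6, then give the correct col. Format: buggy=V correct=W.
`(lane % 4)*2 + (i % 2)`[26,6]->4
L=26->gid=26>>2=6, tid=26&3=2
[6]->row 6+8=14  col 2·2+0+8=12
col: 4 vs 12

buggy=4 correct=12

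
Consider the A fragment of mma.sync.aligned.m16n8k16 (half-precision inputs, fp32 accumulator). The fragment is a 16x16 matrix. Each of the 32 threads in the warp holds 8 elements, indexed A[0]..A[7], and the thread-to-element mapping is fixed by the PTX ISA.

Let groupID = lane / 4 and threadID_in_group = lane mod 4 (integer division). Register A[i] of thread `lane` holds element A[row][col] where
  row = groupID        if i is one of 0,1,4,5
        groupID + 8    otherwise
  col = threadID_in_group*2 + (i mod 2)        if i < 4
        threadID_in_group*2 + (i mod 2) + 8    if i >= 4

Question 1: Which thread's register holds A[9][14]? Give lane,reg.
7,6

r: 9->gid=1,r8=1  c: 14->c8=1,tid=3,i&1=0
L=1*4+3=7  i=1*4+1*2+0=6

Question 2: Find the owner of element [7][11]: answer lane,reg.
29,5

r=7⇒gr=7,Rb=0  c=11⇒Cb=1,th=1,odd=1
L=7*4+1=29  i=1*4+0*2+1=5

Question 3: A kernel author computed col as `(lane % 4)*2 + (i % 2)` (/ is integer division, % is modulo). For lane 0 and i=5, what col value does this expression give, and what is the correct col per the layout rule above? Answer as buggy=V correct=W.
buggy=1 correct=9

`(lane % 4)*2 + (i % 2)`[0,5]=>1
L=0=>grp=0>>2=0, tig=0&3=0
[5]=>row 0+0=0  col 0·2+1+8=9
col: 1 vs 9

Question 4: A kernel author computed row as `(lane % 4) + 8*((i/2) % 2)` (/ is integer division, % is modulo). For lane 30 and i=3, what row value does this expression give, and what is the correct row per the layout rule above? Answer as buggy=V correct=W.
`(lane % 4) + 8*((i/2) % 2)`[30,3]->10
lane 30->30/4=7, 30 mod 4=2
i=3  r:7+8->15  c:2·2+1+0->5
row: 10 vs 15

buggy=10 correct=15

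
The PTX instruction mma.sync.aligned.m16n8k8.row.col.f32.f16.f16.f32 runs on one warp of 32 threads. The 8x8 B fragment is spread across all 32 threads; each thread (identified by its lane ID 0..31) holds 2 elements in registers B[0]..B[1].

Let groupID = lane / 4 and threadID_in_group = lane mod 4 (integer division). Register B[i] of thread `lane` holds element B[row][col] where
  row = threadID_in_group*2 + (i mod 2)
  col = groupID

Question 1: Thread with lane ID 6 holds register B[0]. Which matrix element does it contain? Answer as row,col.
4,1

lane 6->6/4=1, 6 mod 4=2
i=0  r:2·2+0->4  c:1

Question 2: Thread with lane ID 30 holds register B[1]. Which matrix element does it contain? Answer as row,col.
5,7

L=30->gid=30>>2=7, tid=30&3=2
[1]->row 2·2+1=5  col gid=7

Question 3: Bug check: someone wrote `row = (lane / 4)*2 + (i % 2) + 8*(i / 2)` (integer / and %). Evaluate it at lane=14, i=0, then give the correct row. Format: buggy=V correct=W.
`(lane / 4)*2 + (i % 2) + 8*(i / 2)`[14,0]=>6
L=14=>grp=14>>2=3, tig=14&3=2
[0]=>row 2·2+0=4  col grp=3
row: 6 vs 4

buggy=6 correct=4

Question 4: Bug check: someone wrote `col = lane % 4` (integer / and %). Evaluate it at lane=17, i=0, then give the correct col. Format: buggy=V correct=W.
buggy=1 correct=4

`lane % 4`[17,0]->1
L=17->g=17>>2=4, t=17&3=1
[0]->row 1·2+0=2  col g=4
col: 1 vs 4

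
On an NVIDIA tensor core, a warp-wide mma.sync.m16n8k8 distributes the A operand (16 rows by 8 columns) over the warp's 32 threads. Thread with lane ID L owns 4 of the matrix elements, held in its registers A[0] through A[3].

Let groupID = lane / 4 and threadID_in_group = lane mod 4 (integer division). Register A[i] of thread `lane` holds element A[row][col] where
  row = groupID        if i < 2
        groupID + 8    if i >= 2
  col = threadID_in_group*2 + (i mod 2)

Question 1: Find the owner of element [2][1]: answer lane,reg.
r:2=>grp=2,rB=0  c:1=>tig=0,lo=1
L=2*4+0=8  i=0*2+1=1

8,1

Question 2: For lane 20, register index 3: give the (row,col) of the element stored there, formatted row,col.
L=20->g=20>>2=5, t=20&3=0
[3]->row 5+8=13  col 0·2+1=1

13,1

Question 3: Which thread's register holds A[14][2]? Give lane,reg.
25,2

r:14=>grp=6,rB=1  c:2=>tig=1,lo=0
L=6*4+1=25  i=1*2+0=2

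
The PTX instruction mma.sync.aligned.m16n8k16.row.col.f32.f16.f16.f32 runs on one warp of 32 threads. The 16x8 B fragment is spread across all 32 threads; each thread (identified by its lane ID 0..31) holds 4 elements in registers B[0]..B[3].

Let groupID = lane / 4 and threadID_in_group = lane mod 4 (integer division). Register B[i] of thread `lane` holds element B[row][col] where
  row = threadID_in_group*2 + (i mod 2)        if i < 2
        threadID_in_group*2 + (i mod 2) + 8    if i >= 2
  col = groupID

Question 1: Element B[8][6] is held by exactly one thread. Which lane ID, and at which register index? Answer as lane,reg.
24,2

c=6->g=6  r=8->rb=1,t=0,b0=0
L=6*4+0=24  i=1*2+0=2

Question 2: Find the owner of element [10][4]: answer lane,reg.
17,2

c=4->g=4  r=10->rb=1,t=1,b0=0
L=4*4+1=17  i=1*2+0=2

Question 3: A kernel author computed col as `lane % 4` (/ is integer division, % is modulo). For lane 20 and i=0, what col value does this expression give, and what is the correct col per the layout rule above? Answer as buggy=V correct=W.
`lane % 4`[20,0]=>0
L=20=>grp=20>>2=5, tig=20&3=0
[0]=>row 0·2+0+0=0  col grp=5
col: 0 vs 5

buggy=0 correct=5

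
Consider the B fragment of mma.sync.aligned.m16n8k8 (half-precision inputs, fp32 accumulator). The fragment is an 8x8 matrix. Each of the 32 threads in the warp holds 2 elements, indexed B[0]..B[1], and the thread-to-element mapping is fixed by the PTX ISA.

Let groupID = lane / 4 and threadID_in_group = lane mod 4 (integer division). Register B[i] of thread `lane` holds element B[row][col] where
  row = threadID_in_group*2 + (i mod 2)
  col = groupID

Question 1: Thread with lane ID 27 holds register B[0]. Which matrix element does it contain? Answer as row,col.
6,6

27: grp=6,tig=3
[0] (3*2+0,6) = (6,6)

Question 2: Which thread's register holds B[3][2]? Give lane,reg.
9,1

c=2->g=2  r=3->t=1,b0=1
L=2*4+1=9  i=1=1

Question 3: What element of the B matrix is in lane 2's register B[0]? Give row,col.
2: grp=0,tig=2
[0] (2*2+0,0) = (4,0)

4,0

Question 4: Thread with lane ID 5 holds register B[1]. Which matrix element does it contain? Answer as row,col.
lane 5->5/4=1, 5 mod 4=1
i=1  r:2·1+1->3  c:1

3,1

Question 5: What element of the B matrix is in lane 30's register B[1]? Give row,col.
5,7

lane 30: gr=7 (30/4), th=2 (30%4)
i=1: r=2*2+1=5, c=gr=7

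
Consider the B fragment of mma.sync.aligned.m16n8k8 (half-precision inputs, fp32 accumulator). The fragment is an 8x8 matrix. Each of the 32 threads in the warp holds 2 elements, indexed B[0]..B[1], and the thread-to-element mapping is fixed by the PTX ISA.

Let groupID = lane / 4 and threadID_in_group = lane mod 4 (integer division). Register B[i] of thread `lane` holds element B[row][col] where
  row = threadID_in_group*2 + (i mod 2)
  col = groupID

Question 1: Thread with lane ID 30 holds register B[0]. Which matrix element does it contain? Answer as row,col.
30: g=7,t=2
[0] (2*2+0,7) = (4,7)

4,7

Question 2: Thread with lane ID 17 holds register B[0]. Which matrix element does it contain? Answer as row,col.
17: grp=4,tig=1
[0] (1*2+0,4) = (2,4)

2,4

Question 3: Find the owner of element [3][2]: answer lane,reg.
9,1

c=2->g=2  r=3->t=1,b0=1
L=2*4+1=9  i=1=1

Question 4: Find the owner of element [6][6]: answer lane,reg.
27,0

c=6⇒gr=6  r=6⇒th=3,odd=0
L=6*4+3=27  i=0=0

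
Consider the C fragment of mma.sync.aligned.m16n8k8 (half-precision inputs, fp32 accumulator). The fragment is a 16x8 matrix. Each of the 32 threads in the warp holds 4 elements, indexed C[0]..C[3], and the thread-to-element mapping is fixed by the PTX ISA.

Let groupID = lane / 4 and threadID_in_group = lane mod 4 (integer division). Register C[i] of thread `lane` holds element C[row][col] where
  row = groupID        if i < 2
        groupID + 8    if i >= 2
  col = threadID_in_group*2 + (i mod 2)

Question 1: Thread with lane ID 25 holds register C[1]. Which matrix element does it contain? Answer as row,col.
6,3

lane 25: G=6 (25/4), T=1 (25%4)
i=1: r=6+0=6, c=1*2+1=3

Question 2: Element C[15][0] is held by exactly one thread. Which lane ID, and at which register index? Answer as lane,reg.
28,2

r=15⇒gr=7,Rb=1  c=0⇒th=0,odd=0
L=7*4+0=28  i=1*2+0=2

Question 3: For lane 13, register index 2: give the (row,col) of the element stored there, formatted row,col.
11,2

lane 13→13/4=3, 13 mod 4=1
i=2  r:3+8→11  c:2·1+0→2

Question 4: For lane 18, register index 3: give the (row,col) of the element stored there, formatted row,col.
12,5

18: gr=4,th=2
[3] (4+8,2*2+1) = (12,5)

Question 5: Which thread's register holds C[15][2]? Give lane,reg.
r=15->g=7,rb=1  c=2->t=1,b0=0
L=7*4+1=29  i=1*2+0=2

29,2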